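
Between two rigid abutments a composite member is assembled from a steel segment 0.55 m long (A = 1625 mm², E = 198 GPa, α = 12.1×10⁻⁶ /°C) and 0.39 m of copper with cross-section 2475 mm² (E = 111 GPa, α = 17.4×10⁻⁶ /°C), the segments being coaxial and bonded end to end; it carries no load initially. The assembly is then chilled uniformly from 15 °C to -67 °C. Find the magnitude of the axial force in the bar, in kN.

With the walls removed the bar would change length by δ_free = Σ αᵢΔT Lᵢ = 12.1×10⁻⁶×82×550 + 17.4×10⁻⁶×82×390 = 1.102 mm.
Since the ends are fixed, an axial force P builds up, equal in every segment, with P · Σ Lᵢ/(AᵢEᵢ) = δ_free.
The series flexibility is Σ Lᵢ/(AᵢEᵢ) = 550/(1625×198×10³) + 390/(2475×111×10³) = 3.129×10⁻⁶ mm/N.
Hence P = δ_free / Σ(L/AE) = 1.102/3.129×10⁻⁶ = 352.2 kN (tensile).

P ≈ 352 kN (tensile)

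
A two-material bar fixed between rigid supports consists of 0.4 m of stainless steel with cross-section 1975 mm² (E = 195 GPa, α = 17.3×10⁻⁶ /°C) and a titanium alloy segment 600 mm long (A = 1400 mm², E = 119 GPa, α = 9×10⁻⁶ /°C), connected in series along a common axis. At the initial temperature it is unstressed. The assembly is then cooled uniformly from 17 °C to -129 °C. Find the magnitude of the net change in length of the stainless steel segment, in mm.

|ΔL| ≈ 0.608 mm

If the supports were absent, the total length change would be Σ αᵢΔT Lᵢ = 17.3×10⁻⁶×146×400 + 9×10⁻⁶×146×600 = 1.799 mm.
The walls prevent any net length change, so an axial force P (same in every segment) develops. Compatibility: P · Σ Lᵢ/(AᵢEᵢ) = δ_free.
Σ Lᵢ/(AᵢEᵢ) = 400/(1975×195×10³) + 600/(1400×119×10³) = 4.64×10⁻⁶ mm/N.
So P = 1.799 / 4.64×10⁻⁶ = 387.6 kN, tensile.
For the stainless steel segment, free thermal change = 17.3×10⁻⁶×146×400 = 1.01 mm and elastic change from P = 387600×400/(1975×195×10³) = 0.4026 mm; these oppose, so the net change is 0.608 mm (segment shortens).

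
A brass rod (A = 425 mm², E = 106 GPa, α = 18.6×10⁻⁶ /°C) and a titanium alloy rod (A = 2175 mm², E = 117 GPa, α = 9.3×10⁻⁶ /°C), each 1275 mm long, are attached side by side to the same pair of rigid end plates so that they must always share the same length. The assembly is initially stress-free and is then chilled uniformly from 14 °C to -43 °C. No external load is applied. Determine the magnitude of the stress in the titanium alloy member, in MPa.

Equilibrium of a rigid end plate with no external load gives equal and opposite internal forces ±P in the two members. Since α_{brass} > α_{titanium alloy}, cooling drives the brass into tension and the titanium alloy into compression.
Setting the final lengths equal and cancelling L: (α₁ − α₂)ΔT = P/(A₁E₁) + P/(A₂E₂).
|α₁ − α₂|·ΔT = 9.3×10⁻⁶ × 57 = 0.0005301.
1/(A₁E₁) + 1/(A₂E₂) = 1/(425×106×10³) + 1/(2175×117×10³) = 2.613×10⁻⁸ N⁻¹.
P = 0.0005301 / 2.613×10⁻⁸ = 20290 N = 20.29 kN.
σ_{titanium alloy} = P/A₂ = 20290/2175 = 9.328 MPa, compressive.

σ ≈ 9.33 MPa (compressive)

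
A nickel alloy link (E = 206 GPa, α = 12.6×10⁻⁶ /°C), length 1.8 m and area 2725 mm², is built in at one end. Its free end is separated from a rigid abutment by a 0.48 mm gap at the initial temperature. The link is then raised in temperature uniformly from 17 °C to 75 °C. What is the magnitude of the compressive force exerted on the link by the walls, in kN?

P ≈ 261 kN

Unrestrained expansion: δ_free = αΔT L = 12.6×10⁻⁶ × 58 × 1800 = 1.315 mm.
This exceeds the 0.48 mm gap, so the wall pushes back. The portion of expansion that must be recovered elastically is δ_free − gap = 1.315 − 0.48 = 0.8354 mm.
Compatibility: PL/(AE) = 0.8354 mm, so σ = P/A = E × (0.8354/1800) = 95.61 MPa.
Force on the wall = σA = 95.61 × 2725 mm² = 260.5 kN.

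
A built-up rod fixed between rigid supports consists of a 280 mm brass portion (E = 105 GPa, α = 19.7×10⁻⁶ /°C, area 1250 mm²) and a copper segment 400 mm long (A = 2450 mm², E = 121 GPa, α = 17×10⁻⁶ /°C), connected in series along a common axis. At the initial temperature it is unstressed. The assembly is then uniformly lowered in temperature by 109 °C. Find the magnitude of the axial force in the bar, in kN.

Free thermal contraction of the whole bar: Σ αᵢΔT Lᵢ = 19.7×10⁻⁶×109×280 + 17×10⁻⁶×109×400 = 1.342 mm.
Since the ends are fixed, an axial force P builds up, equal in every segment, with P · Σ Lᵢ/(AᵢEᵢ) = δ_free.
The series flexibility is Σ Lᵢ/(AᵢEᵢ) = 280/(1250×105×10³) + 400/(2450×121×10³) = 3.483×10⁻⁶ mm/N.
P = 1.342 / 3.483×10⁻⁶ = 385500 N = 385.5 kN, tensile.

P ≈ 385 kN (tensile)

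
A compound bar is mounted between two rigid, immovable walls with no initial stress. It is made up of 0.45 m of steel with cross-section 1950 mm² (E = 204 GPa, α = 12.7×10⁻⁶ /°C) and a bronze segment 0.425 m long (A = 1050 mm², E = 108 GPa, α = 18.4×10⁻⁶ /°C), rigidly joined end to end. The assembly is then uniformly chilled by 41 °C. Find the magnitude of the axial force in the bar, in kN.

If the supports were absent, the total length change would be Σ αᵢΔT Lᵢ = 12.7×10⁻⁶×41×450 + 18.4×10⁻⁶×41×425 = 0.5549 mm.
The rigid supports impose zero overall length change; the single axial force P common to all segments must satisfy P Σ Lᵢ/(AᵢEᵢ) = δ_free.
Σ Lᵢ/(AᵢEᵢ) = 450/(1950×204×10³) + 425/(1050×108×10³) = 4.879×10⁻⁶ mm/N.
So P = 0.5549 / 4.879×10⁻⁶ = 113.7 kN, tensile.

P ≈ 114 kN (tensile)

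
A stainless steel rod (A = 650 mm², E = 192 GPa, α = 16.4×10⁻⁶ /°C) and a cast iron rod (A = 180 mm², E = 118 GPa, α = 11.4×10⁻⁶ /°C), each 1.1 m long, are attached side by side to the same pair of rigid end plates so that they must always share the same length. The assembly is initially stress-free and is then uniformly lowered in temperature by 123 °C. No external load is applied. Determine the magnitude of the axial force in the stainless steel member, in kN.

P ≈ 11.2 kN (tensile in the stainless steel)

Equilibrium of a rigid end plate with no external load gives equal and opposite internal forces ±P in the two members. Since α_{stainless steel} > α_{cast iron}, cooling drives the stainless steel into tension and the cast iron into compression.
Equating the net (thermal + elastic) strains gives |α₁ − α₂|·ΔT = P·[1/(A₁E₁) + 1/(A₂E₂)].
|α₁ − α₂|·ΔT = 5×10⁻⁶ × 123 = 0.000615.
1/(A₁E₁) + 1/(A₂E₂) = 1/(650×192×10³) + 1/(180×118×10³) = 5.509×10⁻⁸ N⁻¹.
P = 0.000615 / 5.509×10⁻⁸ = 11160 N = 11.16 kN.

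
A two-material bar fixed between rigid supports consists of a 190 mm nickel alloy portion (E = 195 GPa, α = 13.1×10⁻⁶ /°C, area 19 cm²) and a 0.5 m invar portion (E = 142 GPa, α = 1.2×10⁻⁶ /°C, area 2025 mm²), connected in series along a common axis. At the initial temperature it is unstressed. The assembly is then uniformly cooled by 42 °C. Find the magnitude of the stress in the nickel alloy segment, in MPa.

σ ≈ 30.3 MPa (tensile)

If the supports were absent, the total length change would be Σ αᵢΔT Lᵢ = 13.1×10⁻⁶×42×190 + 1.2×10⁻⁶×42×500 = 0.1297 mm.
The walls prevent any net length change, so an axial force P (same in every segment) develops. Compatibility: P · Σ Lᵢ/(AᵢEᵢ) = δ_free.
The series flexibility is Σ Lᵢ/(AᵢEᵢ) = 190/(1900×195×10³) + 500/(2025×142×10³) = 2.252×10⁻⁶ mm/N.
So P = 0.1297 / 2.252×10⁻⁶ = 57.62 kN, tensile.
σ_{nickel alloy} = P / A = 57620 / 1900 = 30.33 MPa.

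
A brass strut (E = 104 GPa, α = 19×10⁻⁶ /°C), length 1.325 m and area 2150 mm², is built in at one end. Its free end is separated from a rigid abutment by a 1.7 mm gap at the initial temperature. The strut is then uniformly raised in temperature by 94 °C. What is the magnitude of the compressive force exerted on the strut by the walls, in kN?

P ≈ 112 kN

Unrestrained expansion: δ_free = αΔT L = 19×10⁻⁶ × 94 × 1325 = 2.366 mm.
After closing the 1.7 mm clearance, 2.366 − 1.7 = 0.6664 mm of expansion remains to be suppressed by the wall.
So σ = E(δ_free − g)/L = 104×10³ × 0.6664/1325 = 52.31 MPa.
P = σA = 52.31 × 2150 = 112.5 kN.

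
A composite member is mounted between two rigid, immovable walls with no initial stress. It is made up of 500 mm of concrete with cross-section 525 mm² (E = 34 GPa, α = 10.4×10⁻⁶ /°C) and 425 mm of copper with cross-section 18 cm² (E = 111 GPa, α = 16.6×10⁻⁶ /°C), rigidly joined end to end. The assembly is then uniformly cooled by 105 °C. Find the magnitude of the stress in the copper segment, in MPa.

σ ≈ 23.7 MPa (tensile)

With the walls removed the bar would change length by δ_free = Σ αᵢΔT Lᵢ = 10.4×10⁻⁶×105×500 + 16.6×10⁻⁶×105×425 = 1.287 mm.
The rigid supports impose zero overall length change; the single axial force P common to all segments must satisfy P Σ Lᵢ/(AᵢEᵢ) = δ_free.
The series flexibility is Σ Lᵢ/(AᵢEᵢ) = 500/(525×34×10³) + 425/(1800×111×10³) = 3.014×10⁻⁵ mm/N.
P = 1.287 / 3.014×10⁻⁵ = 42700 N = 42.7 kN, tensile.
σ_{copper} = P / A = 42700 / 1800 = 23.72 MPa.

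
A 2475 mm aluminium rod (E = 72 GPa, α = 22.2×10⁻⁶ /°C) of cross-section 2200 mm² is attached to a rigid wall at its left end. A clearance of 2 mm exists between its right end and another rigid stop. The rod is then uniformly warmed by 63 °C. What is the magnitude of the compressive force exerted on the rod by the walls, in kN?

P ≈ 93.5 kN

Unrestrained expansion: δ_free = αΔT L = 22.2×10⁻⁶ × 63 × 2475 = 3.462 mm.
After closing the 2 mm clearance, 3.462 − 2 = 1.462 mm of expansion remains to be suppressed by the wall.
That suppressed elongation corresponds to σ = E·Δ/L = 72×10³ × 1.462/2475 = 42.52 MPa.
P = σA = 42.52 × 2200 = 93.54 kN.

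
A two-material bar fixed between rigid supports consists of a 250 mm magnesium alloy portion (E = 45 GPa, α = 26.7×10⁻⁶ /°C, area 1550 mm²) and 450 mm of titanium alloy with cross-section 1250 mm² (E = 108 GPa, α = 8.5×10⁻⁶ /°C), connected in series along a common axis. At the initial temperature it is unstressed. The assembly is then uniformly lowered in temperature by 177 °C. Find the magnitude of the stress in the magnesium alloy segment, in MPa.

σ ≈ 173 MPa (tensile)

Free thermal contraction of the whole bar: Σ αᵢΔT Lᵢ = 26.7×10⁻⁶×177×250 + 8.5×10⁻⁶×177×450 = 1.859 mm.
The rigid supports impose zero overall length change; the single axial force P common to all segments must satisfy P Σ Lᵢ/(AᵢEᵢ) = δ_free.
Σ Lᵢ/(AᵢEᵢ) = 250/(1550×45×10³) + 450/(1250×108×10³) = 6.918×10⁻⁶ mm/N.
Hence P = δ_free / Σ(L/AE) = 1.859/6.918×10⁻⁶ = 268.7 kN (tensile).
σ_{magnesium alloy} = P / A = 268700 / 1550 = 173.3 MPa.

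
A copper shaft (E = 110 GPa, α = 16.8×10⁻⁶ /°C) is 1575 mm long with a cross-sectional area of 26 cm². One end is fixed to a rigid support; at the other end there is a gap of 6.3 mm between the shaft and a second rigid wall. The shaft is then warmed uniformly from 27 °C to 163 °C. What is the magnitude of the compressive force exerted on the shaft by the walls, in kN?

Free thermal elongation = αΔT L = 16.8×10⁻⁶ × 136 × 1575 = 3.599 mm.
Since δ_free = 3.6 mm is less than the 6.3 mm gap, the shaft never touches the wall. No axial force develops.

P ≈ 0 kN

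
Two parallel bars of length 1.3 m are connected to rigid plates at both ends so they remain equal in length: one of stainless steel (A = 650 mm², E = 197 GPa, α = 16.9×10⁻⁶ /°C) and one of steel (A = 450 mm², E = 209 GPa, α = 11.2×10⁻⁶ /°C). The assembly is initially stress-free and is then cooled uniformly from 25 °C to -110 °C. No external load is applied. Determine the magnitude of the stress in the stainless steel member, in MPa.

The stainless steel has the larger α, so on cooling it would change length more than the steel if both were free. The rigid plates force a common final length, so the stainless steel is put into tension and the steel into compression, with equal and opposite forces P (no external load).
Compatibility of the two members (thermal + elastic change equal): (α₁ − α₂)ΔT = P·[1/(A₁E₁) + 1/(A₂E₂)].
|α₁ − α₂|·ΔT = 5.7×10⁻⁶ × 135 = 0.0007695.
1/(A₁E₁) + 1/(A₂E₂) = 1/(650×197×10³) + 1/(450×209×10³) = 1.844×10⁻⁸ N⁻¹.
P = 0.0007695 / 1.844×10⁻⁸ = 41730 N = 41.73 kN.
σ_{stainless steel} = P/A₁ = 41730/650 = 64.19 MPa, tensile.

σ ≈ 64.2 MPa (tensile)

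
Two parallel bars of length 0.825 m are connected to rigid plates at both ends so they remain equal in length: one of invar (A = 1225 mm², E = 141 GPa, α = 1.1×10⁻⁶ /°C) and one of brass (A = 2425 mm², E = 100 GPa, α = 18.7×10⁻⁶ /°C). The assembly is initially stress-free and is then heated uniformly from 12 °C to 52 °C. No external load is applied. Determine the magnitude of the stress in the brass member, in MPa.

σ ≈ 29.3 MPa (compressive)

Equilibrium of a rigid end plate with no external load gives equal and opposite internal forces ±P in the two members. Since α_{brass} > α_{invar}, heating drives the brass into compression and the invar into tension.
Compatibility of the two members (thermal + elastic change equal): (α₁ − α₂)ΔT = P·[1/(A₁E₁) + 1/(A₂E₂)].
|α₁ − α₂|·ΔT = 17.6×10⁻⁶ × 40 = 0.000704.
1/(A₁E₁) + 1/(A₂E₂) = 1/(1225×141×10³) + 1/(2425×100×10³) = 9.913×10⁻⁹ N⁻¹.
P = 0.000704 / 9.913×10⁻⁹ = 71020 N = 71.02 kN.
σ_{brass} = P/A₂ = 71020/2425 = 29.28 MPa, compressive.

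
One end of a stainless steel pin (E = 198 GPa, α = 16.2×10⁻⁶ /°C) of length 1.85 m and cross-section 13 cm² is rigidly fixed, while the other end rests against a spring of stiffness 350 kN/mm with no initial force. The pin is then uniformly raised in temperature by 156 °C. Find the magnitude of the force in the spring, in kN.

If the spring were absent the pin would lengthen by αΔT L = 16.2×10⁻⁶ × 156 × 1850 = 4.675 mm.
Let P be the compressive force at the spring. The pin shortens elastically by PL/(AE) and the spring compresses by P/k; together these equal δ_free.
P [ L/(AE) + 1/k ] = δ_free → P [ 1850/(1300×198×10³) + 1/(350×10³) ] = 4.675.
P = 4.675 / 1.004×10⁻⁵ = 465500 N.

P ≈ 465 kN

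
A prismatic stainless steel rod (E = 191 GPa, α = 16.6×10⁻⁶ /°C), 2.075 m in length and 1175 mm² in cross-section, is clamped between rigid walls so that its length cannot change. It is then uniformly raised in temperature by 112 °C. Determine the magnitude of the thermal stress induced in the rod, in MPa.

σ ≈ 355 MPa (compressive)

The supports are rigid, so the total axial strain is zero. The restrained thermal strain is ε = αΔT = 16.6×10⁻⁶ × 112 = 1859.2×10⁻⁶.
Hence σ = E·αΔT = 191×10³ × 1859.2×10⁻⁶ = 355.1 MPa, compressive.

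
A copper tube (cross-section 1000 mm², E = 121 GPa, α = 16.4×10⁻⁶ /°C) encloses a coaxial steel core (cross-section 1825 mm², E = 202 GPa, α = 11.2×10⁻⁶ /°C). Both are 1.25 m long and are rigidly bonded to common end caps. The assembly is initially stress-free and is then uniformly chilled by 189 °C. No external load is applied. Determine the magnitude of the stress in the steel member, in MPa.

The copper has the larger α, so on cooling it would change length more than the steel if both were free. The rigid plates force a common final length, so the copper is put into tension and the steel into compression, with equal and opposite forces P (no external load).
Setting the final lengths equal and cancelling L: (α₁ − α₂)ΔT = P/(A₁E₁) + P/(A₂E₂).
|α₁ − α₂|·ΔT = 5.2×10⁻⁶ × 189 = 0.0009828.
1/(A₁E₁) + 1/(A₂E₂) = 1/(1000×121×10³) + 1/(1825×202×10³) = 1.098×10⁻⁸ N⁻¹.
So P = 0.0009828 / 1.098×10⁻⁸ = 89.53 kN.
σ_{steel} = P/A₂ = 89530/1825 = 49.06 MPa, compressive.

σ ≈ 49.1 MPa (compressive)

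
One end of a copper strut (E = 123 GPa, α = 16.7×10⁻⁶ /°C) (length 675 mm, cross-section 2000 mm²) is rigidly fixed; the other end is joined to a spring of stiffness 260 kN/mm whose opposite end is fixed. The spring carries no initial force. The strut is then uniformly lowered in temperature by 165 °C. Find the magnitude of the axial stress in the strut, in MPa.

If the spring were absent the strut would shorten by αΔT L = 16.7×10⁻⁶ × 165 × 675 = 1.86 mm.
Let P be the tensile force in the spring. The strut extends elastically by PL/(AE) and the spring stretches by P/k; together these equal δ_free.
So P = δ_free / [L/(AE) + 1/k] = 1.86 / [ 675/(2000×123×10³) + 1/(260×10³) ].
P = 1.86 / 6.59×10⁻⁶ = 282200 N.
σ = P/A = 282200/2000 = 141.1 MPa.

σ ≈ 141 MPa (tensile)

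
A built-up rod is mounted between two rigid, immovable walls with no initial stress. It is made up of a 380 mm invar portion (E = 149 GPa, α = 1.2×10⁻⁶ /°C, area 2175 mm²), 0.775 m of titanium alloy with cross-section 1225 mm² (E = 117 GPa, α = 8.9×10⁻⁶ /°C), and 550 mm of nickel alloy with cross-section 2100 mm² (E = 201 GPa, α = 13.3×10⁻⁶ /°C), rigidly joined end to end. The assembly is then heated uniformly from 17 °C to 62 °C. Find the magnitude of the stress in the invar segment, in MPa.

If the supports were absent, the total length change would be Σ αᵢΔT Lᵢ = 1.2×10⁻⁶×45×380 + 8.9×10⁻⁶×45×775 + 13.3×10⁻⁶×45×550 = 0.6601 mm.
Since the ends are fixed, an axial force P builds up, equal in every segment, with P · Σ Lᵢ/(AᵢEᵢ) = δ_free.
Σ Lᵢ/(AᵢEᵢ) = 380/(2175×149×10³) + 775/(1225×117×10³) + 550/(2100×201×10³) = 7.883×10⁻⁶ mm/N.
P = 0.6601 / 7.883×10⁻⁶ = 83740 N = 83.74 kN, compressive.
σ_{invar} = P / A = 83740 / 2175 = 38.5 MPa.

σ ≈ 38.5 MPa (compressive)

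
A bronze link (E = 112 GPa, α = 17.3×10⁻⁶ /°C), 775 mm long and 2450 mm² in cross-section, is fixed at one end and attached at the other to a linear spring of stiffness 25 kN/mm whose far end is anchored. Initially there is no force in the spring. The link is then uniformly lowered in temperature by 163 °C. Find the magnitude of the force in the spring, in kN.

P ≈ 51 kN

If the spring were absent the link would shorten by αΔT L = 17.3×10⁻⁶ × 163 × 775 = 2.185 mm.
With a force P in the spring, the elastic change of the link is PL/(AE) and that of the spring is P/k; compatibility requires their sum to equal δ_free.
P [ L/(AE) + 1/k ] = δ_free → P [ 775/(2450×112×10³) + 1/(25×10³) ] = 2.185.
P = 2.185 / 4.282×10⁻⁵ = 51030 N.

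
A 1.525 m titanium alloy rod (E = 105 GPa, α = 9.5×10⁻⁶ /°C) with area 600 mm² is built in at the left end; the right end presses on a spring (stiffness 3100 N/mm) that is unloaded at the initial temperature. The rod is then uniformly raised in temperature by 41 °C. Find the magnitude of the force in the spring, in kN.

P ≈ 1.71 kN

The unrestrained thermal change is αΔT L = 9.5×10⁻⁶ × 41 × 1525 = 0.594 mm.
Let P be the compressive force at the spring. The rod shortens elastically by PL/(AE) and the spring compresses by P/k; together these equal δ_free.
P [ L/(AE) + 1/k ] = δ_free → P [ 1525/(600×105×10³) + 1/(3100) ] = 0.594.
P = 0.594 / 0.0003468 = 1713 N.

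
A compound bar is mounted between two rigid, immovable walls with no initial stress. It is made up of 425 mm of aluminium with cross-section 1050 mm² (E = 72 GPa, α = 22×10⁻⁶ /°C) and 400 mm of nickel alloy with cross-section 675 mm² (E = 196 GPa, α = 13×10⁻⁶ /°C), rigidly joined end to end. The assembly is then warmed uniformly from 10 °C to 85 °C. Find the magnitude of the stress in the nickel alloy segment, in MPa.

Free thermal expansion of the whole bar: Σ αᵢΔT Lᵢ = 22×10⁻⁶×75×425 + 13×10⁻⁶×75×400 = 1.091 mm.
Since the ends are fixed, an axial force P builds up, equal in every segment, with P · Σ Lᵢ/(AᵢEᵢ) = δ_free.
The series flexibility is Σ Lᵢ/(AᵢEᵢ) = 425/(1050×72×10³) + 400/(675×196×10³) = 8.645×10⁻⁶ mm/N.
P = 1.091 / 8.645×10⁻⁶ = 126200 N = 126.2 kN, compressive.
σ_{nickel alloy} = P / A = 126200 / 675 = 187 MPa.

σ ≈ 187 MPa (compressive)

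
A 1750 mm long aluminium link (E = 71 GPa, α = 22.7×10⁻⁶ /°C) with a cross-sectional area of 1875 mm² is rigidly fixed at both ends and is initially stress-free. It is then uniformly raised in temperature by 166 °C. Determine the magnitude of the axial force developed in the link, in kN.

Full restraint means ε = 0, so the stress is σ = EαΔT = 71×10³ × 22.7×10⁻⁶ × 166 = 267.5 MPa.
P = AEαΔT = 1875 × 71×10³ × 22.7×10⁻⁶ × 166 = 501.6 kN (compressive).

P ≈ 502 kN (compressive)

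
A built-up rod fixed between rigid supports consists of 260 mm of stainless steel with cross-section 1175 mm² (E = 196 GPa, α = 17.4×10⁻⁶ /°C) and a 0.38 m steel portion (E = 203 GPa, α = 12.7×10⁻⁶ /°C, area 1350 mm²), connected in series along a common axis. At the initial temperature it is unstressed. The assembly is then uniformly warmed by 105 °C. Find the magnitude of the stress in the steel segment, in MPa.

σ ≈ 289 MPa (compressive)

With the walls removed the bar would change length by δ_free = Σ αᵢΔT Lᵢ = 17.4×10⁻⁶×105×260 + 12.7×10⁻⁶×105×380 = 0.9817 mm.
The walls prevent any net length change, so an axial force P (same in every segment) develops. Compatibility: P · Σ Lᵢ/(AᵢEᵢ) = δ_free.
The series flexibility is Σ Lᵢ/(AᵢEᵢ) = 260/(1175×196×10³) + 380/(1350×203×10³) = 2.516×10⁻⁶ mm/N.
Hence P = δ_free / Σ(L/AE) = 0.9817/2.516×10⁻⁶ = 390.3 kN (compressive).
σ_{steel} = P / A = 390300 / 1350 = 289.1 MPa.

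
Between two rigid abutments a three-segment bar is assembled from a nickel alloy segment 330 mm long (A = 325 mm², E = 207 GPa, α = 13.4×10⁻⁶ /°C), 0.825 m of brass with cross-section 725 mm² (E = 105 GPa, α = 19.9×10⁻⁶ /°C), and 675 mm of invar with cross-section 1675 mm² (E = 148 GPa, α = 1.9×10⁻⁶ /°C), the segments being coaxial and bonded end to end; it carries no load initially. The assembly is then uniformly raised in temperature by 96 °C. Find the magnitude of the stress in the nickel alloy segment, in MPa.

σ ≈ 354 MPa (compressive)

Free thermal expansion of the whole bar: Σ αᵢΔT Lᵢ = 13.4×10⁻⁶×96×330 + 19.9×10⁻⁶×96×825 + 1.9×10⁻⁶×96×675 = 2.124 mm.
The walls prevent any net length change, so an axial force P (same in every segment) develops. Compatibility: P · Σ Lᵢ/(AᵢEᵢ) = δ_free.
Σ Lᵢ/(AᵢEᵢ) = 330/(325×207×10³) + 825/(725×105×10³) + 675/(1675×148×10³) = 1.847×10⁻⁵ mm/N.
So P = 2.124 / 1.847×10⁻⁵ = 115 kN, compressive.
σ_{nickel alloy} = P / A = 115000 / 325 = 353.9 MPa.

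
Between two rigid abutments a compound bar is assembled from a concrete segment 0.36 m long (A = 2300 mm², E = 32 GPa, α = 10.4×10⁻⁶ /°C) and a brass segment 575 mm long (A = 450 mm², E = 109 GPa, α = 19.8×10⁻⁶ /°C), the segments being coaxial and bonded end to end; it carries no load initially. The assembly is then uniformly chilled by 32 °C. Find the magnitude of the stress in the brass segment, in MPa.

σ ≈ 64.8 MPa (tensile)

With the walls removed the bar would change length by δ_free = Σ αᵢΔT Lᵢ = 10.4×10⁻⁶×32×360 + 19.8×10⁻⁶×32×575 = 0.4841 mm.
The walls prevent any net length change, so an axial force P (same in every segment) develops. Compatibility: P · Σ Lᵢ/(AᵢEᵢ) = δ_free.
The series flexibility is Σ Lᵢ/(AᵢEᵢ) = 360/(2300×32×10³) + 575/(450×109×10³) = 1.661×10⁻⁵ mm/N.
So P = 0.4841 / 1.661×10⁻⁵ = 29.14 kN, tensile.
σ_{brass} = P / A = 29140 / 450 = 64.75 MPa.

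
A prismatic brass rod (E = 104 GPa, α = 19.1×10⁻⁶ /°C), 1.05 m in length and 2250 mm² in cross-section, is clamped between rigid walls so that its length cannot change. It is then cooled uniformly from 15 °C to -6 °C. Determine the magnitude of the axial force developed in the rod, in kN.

Full restraint means ε = 0, so the stress is σ = EαΔT = 104×10³ × 19.1×10⁻⁶ × 21 = 41.71 MPa.
P = AEαΔT = 2250 × 104×10³ × 19.1×10⁻⁶ × 21 = 93.86 kN (tensile).

P ≈ 93.9 kN (tensile)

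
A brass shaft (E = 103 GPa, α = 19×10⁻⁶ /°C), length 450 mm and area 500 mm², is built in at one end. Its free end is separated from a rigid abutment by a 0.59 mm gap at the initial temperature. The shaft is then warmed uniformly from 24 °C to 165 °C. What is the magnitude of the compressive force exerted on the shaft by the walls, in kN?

Unrestrained expansion: δ_free = αΔT L = 19×10⁻⁶ × 141 × 450 = 1.206 mm.
The gap closes (δ_free > 0.59 mm) and the wall then resists a further 1.206 − 0.59 = 0.6155 mm of expansion.
So σ = E(δ_free − g)/L = 103×10³ × 0.6155/450 = 140.9 MPa.
P = σA = 140.9 × 500 = 70.45 kN.

P ≈ 70.4 kN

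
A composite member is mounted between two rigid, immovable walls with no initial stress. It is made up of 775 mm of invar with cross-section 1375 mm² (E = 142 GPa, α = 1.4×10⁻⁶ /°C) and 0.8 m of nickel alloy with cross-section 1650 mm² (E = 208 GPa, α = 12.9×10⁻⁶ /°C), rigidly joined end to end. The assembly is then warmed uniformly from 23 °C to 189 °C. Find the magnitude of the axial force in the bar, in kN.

P ≈ 300 kN (compressive)

If the supports were absent, the total length change would be Σ αᵢΔT Lᵢ = 1.4×10⁻⁶×166×775 + 12.9×10⁻⁶×166×800 = 1.893 mm.
The walls prevent any net length change, so an axial force P (same in every segment) develops. Compatibility: P · Σ Lᵢ/(AᵢEᵢ) = δ_free.
The series flexibility is Σ Lᵢ/(AᵢEᵢ) = 775/(1375×142×10³) + 800/(1650×208×10³) = 6.3×10⁻⁶ mm/N.
P = 1.893 / 6.3×10⁻⁶ = 300500 N = 300.5 kN, compressive.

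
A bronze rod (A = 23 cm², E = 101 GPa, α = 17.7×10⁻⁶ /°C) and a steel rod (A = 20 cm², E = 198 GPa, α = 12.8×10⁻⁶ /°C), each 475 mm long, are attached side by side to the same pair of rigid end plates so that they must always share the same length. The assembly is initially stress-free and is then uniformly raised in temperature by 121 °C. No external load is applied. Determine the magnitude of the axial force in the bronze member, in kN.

P ≈ 86.8 kN (compressive in the bronze)

Both members must finish at the same length. With the larger α, the bronze tends to over-expand; the plates restrain it, putting the bronze in compression and the steel in tension. With no external load the two internal forces are equal and opposite, magnitude P.
Compatibility of the two members (thermal + elastic change equal): (α₁ − α₂)ΔT = P·[1/(A₁E₁) + 1/(A₂E₂)].
|α₁ − α₂|·ΔT = 4.9×10⁻⁶ × 121 = 0.0005929.
1/(A₁E₁) + 1/(A₂E₂) = 1/(2300×101×10³) + 1/(2000×198×10³) = 6.83×10⁻⁹ N⁻¹.
So P = 0.0005929 / 6.83×10⁻⁹ = 86.81 kN.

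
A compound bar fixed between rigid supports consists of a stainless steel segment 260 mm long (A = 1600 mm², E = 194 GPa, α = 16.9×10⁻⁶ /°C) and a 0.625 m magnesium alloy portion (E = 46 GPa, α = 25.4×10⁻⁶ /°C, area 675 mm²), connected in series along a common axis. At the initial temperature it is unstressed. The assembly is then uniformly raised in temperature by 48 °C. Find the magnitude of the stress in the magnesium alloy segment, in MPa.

If the supports were absent, the total length change would be Σ αᵢΔT Lᵢ = 16.9×10⁻⁶×48×260 + 25.4×10⁻⁶×48×625 = 0.9729 mm.
Since the ends are fixed, an axial force P builds up, equal in every segment, with P · Σ Lᵢ/(AᵢEᵢ) = δ_free.
The series flexibility is Σ Lᵢ/(AᵢEᵢ) = 260/(1600×194×10³) + 625/(675×46×10³) = 2.097×10⁻⁵ mm/N.
P = 0.9729 / 2.097×10⁻⁵ = 46400 N = 46.4 kN, compressive.
σ_{magnesium alloy} = P / A = 46400 / 675 = 68.75 MPa.

σ ≈ 68.7 MPa (compressive)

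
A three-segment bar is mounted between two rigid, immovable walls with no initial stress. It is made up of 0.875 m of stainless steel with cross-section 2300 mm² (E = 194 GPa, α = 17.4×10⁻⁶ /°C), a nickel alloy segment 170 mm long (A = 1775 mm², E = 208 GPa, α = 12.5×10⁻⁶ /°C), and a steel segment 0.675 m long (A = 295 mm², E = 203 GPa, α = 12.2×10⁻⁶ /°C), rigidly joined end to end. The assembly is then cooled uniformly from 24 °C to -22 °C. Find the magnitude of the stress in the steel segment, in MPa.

With the walls removed the bar would change length by δ_free = Σ αᵢΔT Lᵢ = 17.4×10⁻⁶×46×875 + 12.5×10⁻⁶×46×170 + 12.2×10⁻⁶×46×675 = 1.177 mm.
The walls prevent any net length change, so an axial force P (same in every segment) develops. Compatibility: P · Σ Lᵢ/(AᵢEᵢ) = δ_free.
The series flexibility is Σ Lᵢ/(AᵢEᵢ) = 875/(2300×194×10³) + 170/(1775×208×10³) + 675/(295×203×10³) = 1.369×10⁻⁵ mm/N.
P = 1.177 / 1.369×10⁻⁵ = 85950 N = 85.95 kN, tensile.
σ_{steel} = P / A = 85950 / 295 = 291.4 MPa.

σ ≈ 291 MPa (tensile)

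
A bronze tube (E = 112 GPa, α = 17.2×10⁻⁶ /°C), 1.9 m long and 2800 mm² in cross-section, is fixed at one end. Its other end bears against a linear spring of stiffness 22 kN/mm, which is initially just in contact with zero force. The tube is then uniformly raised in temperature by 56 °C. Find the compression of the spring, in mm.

The unrestrained thermal change is αΔT L = 17.2×10⁻⁶ × 56 × 1900 = 1.83 mm.
With a force P in the spring, the elastic change of the tube is PL/(AE) and that of the spring is P/k; compatibility requires their sum to equal δ_free.
P [ L/(AE) + 1/k ] = δ_free → P [ 1900/(2800×112×10³) + 1/(22×10³) ] = 1.83.
P = 1.83 / 5.151×10⁻⁵ = 35530 N.
Spring compression = P/k = 35530/(22×10³) = 1.615 mm.

δ ≈ 1.61 mm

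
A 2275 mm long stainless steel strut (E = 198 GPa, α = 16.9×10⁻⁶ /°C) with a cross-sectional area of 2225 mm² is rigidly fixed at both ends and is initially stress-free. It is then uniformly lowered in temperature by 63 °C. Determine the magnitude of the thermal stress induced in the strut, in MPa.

σ ≈ 211 MPa (tensile)

Because both ends are immovable the net strain is zero, and the suppressed thermal strain is αΔT = 16.9×10⁻⁶ × 63 = 1064.7×10⁻⁶.
The stress required to suppress this strain is σ = Eε = 198×10³ × 1064.7×10⁻⁶ = 210.8 MPa, tensile since the strut is trying to contract.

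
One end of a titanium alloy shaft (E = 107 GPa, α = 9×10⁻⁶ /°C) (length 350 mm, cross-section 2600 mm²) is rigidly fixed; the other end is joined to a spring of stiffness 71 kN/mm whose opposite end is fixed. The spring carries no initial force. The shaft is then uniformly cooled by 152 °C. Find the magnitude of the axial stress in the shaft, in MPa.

σ ≈ 12 MPa (tensile)

Free thermal contraction: δ_free = αΔT L = 9×10⁻⁶ × 152 × 350 = 0.4788 mm.
With a force P in the spring, the elastic change of the shaft is PL/(AE) and that of the spring is P/k; compatibility requires their sum to equal δ_free.
So P = δ_free / [L/(AE) + 1/k] = 0.4788 / [ 350/(2600×107×10³) + 1/(71×10³) ].
P = 0.4788 / 1.534×10⁻⁵ = 31210 N.
σ = P/A = 31210/2600 = 12 MPa.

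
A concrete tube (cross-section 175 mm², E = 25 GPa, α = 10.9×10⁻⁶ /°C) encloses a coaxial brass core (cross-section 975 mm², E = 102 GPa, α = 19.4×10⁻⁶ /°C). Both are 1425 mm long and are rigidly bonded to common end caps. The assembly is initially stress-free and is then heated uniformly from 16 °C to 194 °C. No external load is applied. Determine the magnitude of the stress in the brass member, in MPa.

Equilibrium of a rigid end plate with no external load gives equal and opposite internal forces ±P in the two members. Since α_{brass} > α_{concrete}, heating drives the brass into compression and the concrete into tension.
Compatibility of the two members (thermal + elastic change equal): (α₁ − α₂)ΔT = P·[1/(A₁E₁) + 1/(A₂E₂)].
|α₁ − α₂|·ΔT = 8.5×10⁻⁶ × 178 = 0.001513.
1/(A₁E₁) + 1/(A₂E₂) = 1/(175×25×10³) + 1/(975×102×10³) = 2.386×10⁻⁷ N⁻¹.
P = 0.001513 / 2.386×10⁻⁷ = 6340 N = 6.34 kN.
σ_{brass} = P/A₂ = 6340/975 = 6.503 MPa, compressive.

σ ≈ 6.5 MPa (compressive)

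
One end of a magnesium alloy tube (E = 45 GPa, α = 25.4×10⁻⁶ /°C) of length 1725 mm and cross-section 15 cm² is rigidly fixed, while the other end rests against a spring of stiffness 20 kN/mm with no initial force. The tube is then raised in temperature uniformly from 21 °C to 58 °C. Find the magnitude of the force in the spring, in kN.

Free thermal expansion: δ_free = αΔT L = 25.4×10⁻⁶ × 37 × 1725 = 1.621 mm.
With a force P in the spring, the elastic change of the tube is PL/(AE) and that of the spring is P/k; compatibility requires their sum to equal δ_free.
So P = δ_free / [L/(AE) + 1/k] = 1.621 / [ 1725/(1500×45×10³) + 1/(20×10³) ].
P = 1.621 / 7.556×10⁻⁵ = 21460 N.

P ≈ 21.5 kN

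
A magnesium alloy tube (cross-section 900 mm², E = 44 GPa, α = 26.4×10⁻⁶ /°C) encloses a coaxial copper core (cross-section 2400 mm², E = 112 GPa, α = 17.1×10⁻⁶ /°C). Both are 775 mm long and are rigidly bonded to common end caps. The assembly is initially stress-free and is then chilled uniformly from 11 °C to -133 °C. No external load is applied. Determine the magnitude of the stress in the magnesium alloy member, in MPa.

Equilibrium of a rigid end plate with no external load gives equal and opposite internal forces ±P in the two members. Since α_{magnesium alloy} > α_{copper}, cooling drives the magnesium alloy into tension and the copper into compression.
Setting the final lengths equal and cancelling L: (α₁ − α₂)ΔT = P/(A₁E₁) + P/(A₂E₂).
|α₁ − α₂|·ΔT = 9.3×10⁻⁶ × 144 = 0.001339.
1/(A₁E₁) + 1/(A₂E₂) = 1/(900×44×10³) + 1/(2400×112×10³) = 2.897×10⁻⁸ N⁻¹.
So P = 0.001339 / 2.897×10⁻⁸ = 46.22 kN.
σ_{magnesium alloy} = P/A₁ = 46220/900 = 51.36 MPa, tensile.

σ ≈ 51.4 MPa (tensile)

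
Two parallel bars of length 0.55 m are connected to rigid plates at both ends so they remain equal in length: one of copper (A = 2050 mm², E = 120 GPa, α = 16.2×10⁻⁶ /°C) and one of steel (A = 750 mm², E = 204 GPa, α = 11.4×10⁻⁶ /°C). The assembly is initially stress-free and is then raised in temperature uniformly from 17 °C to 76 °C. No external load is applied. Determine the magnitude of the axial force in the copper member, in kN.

P ≈ 26.7 kN (compressive in the copper)

Both members must finish at the same length. With the larger α, the copper tends to over-expand; the plates restrain it, putting the copper in compression and the steel in tension. With no external load the two internal forces are equal and opposite, magnitude P.
Compatibility of the two members (thermal + elastic change equal): (α₁ − α₂)ΔT = P·[1/(A₁E₁) + 1/(A₂E₂)].
|α₁ − α₂|·ΔT = 4.8×10⁻⁶ × 59 = 0.0002832.
1/(A₁E₁) + 1/(A₂E₂) = 1/(2050×120×10³) + 1/(750×204×10³) = 1.06×10⁻⁸ N⁻¹.
P = 0.0002832 / 1.06×10⁻⁸ = 26710 N = 26.71 kN.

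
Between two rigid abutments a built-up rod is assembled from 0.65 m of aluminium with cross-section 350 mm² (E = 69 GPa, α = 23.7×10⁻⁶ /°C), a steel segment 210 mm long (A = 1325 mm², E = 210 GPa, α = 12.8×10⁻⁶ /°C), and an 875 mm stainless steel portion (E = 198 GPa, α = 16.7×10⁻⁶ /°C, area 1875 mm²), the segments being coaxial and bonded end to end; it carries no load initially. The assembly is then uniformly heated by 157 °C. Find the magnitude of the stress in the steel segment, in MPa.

σ ≈ 129 MPa (compressive)

Free thermal expansion of the whole bar: Σ αᵢΔT Lᵢ = 23.7×10⁻⁶×157×650 + 12.8×10⁻⁶×157×210 + 16.7×10⁻⁶×157×875 = 5.135 mm.
The rigid supports impose zero overall length change; the single axial force P common to all segments must satisfy P Σ Lᵢ/(AᵢEᵢ) = δ_free.
Σ Lᵢ/(AᵢEᵢ) = 650/(350×69×10³) + 210/(1325×210×10³) + 875/(1875×198×10³) = 3.003×10⁻⁵ mm/N.
P = 5.135 / 3.003×10⁻⁵ = 171000 N = 171 kN, compressive.
σ_{steel} = P / A = 171000 / 1325 = 129.1 MPa.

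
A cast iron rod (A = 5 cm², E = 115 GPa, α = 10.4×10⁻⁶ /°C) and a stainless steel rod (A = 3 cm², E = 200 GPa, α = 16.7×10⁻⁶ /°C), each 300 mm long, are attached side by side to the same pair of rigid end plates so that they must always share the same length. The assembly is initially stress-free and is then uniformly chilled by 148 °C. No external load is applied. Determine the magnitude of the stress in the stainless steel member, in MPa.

σ ≈ 91.3 MPa (tensile)

Equilibrium of a rigid end plate with no external load gives equal and opposite internal forces ±P in the two members. Since α_{stainless steel} > α_{cast iron}, cooling drives the stainless steel into tension and the cast iron into compression.
Equating the net (thermal + elastic) strains gives |α₁ − α₂|·ΔT = P·[1/(A₁E₁) + 1/(A₂E₂)].
|α₁ − α₂|·ΔT = 6.3×10⁻⁶ × 148 = 0.0009324.
1/(A₁E₁) + 1/(A₂E₂) = 1/(500×115×10³) + 1/(300×200×10³) = 3.406×10⁻⁸ N⁻¹.
So P = 0.0009324 / 3.406×10⁻⁸ = 27.38 kN.
σ_{stainless steel} = P/A₂ = 27380/300 = 91.26 MPa, tensile.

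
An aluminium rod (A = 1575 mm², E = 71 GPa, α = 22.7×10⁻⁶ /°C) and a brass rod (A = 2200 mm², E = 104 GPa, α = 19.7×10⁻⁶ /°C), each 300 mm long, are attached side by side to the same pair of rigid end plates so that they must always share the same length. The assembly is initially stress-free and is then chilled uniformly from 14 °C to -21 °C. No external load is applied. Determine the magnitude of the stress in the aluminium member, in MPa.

Equilibrium of a rigid end plate with no external load gives equal and opposite internal forces ±P in the two members. Since α_{aluminium} > α_{brass}, cooling drives the aluminium into tension and the brass into compression.
Compatibility of the two members (thermal + elastic change equal): (α₁ − α₂)ΔT = P·[1/(A₁E₁) + 1/(A₂E₂)].
|α₁ − α₂|·ΔT = 3×10⁻⁶ × 35 = 0.000105.
1/(A₁E₁) + 1/(A₂E₂) = 1/(1575×71×10³) + 1/(2200×104×10³) = 1.331×10⁻⁸ N⁻¹.
P = 0.000105 / 1.331×10⁻⁸ = 7887 N = 7.887 kN.
σ_{aluminium} = P/A₁ = 7887/1575 = 5.008 MPa, tensile.

σ ≈ 5.01 MPa (tensile)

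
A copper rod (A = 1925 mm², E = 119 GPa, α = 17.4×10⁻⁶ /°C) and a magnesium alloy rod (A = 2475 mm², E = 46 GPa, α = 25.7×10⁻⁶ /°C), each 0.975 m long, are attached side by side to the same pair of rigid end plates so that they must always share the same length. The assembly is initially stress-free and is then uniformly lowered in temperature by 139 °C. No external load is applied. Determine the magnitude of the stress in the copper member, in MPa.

σ ≈ 45.6 MPa (compressive)

Equilibrium of a rigid end plate with no external load gives equal and opposite internal forces ±P in the two members. Since α_{magnesium alloy} > α_{copper}, cooling drives the magnesium alloy into tension and the copper into compression.
Compatibility of the two members (thermal + elastic change equal): (α₁ − α₂)ΔT = P·[1/(A₁E₁) + 1/(A₂E₂)].
|α₁ − α₂|·ΔT = 8.3×10⁻⁶ × 139 = 0.001154.
1/(A₁E₁) + 1/(A₂E₂) = 1/(1925×119×10³) + 1/(2475×46×10³) = 1.315×10⁻⁸ N⁻¹.
So P = 0.001154 / 1.315×10⁻⁸ = 87.74 kN.
σ_{copper} = P/A₁ = 87740/1925 = 45.58 MPa, compressive.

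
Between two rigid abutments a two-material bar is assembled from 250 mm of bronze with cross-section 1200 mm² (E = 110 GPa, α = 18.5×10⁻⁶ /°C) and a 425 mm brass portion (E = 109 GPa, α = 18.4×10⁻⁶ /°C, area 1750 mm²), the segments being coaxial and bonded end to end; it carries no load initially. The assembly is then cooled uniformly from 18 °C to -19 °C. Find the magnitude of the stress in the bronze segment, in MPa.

σ ≈ 93.1 MPa (tensile)

With the walls removed the bar would change length by δ_free = Σ αᵢΔT Lᵢ = 18.5×10⁻⁶×37×250 + 18.4×10⁻⁶×37×425 = 0.4605 mm.
Since the ends are fixed, an axial force P builds up, equal in every segment, with P · Σ Lᵢ/(AᵢEᵢ) = δ_free.
Σ Lᵢ/(AᵢEᵢ) = 250/(1200×110×10³) + 425/(1750×109×10³) = 4.122×10⁻⁶ mm/N.
Hence P = δ_free / Σ(L/AE) = 0.4605/4.122×10⁻⁶ = 111.7 kN (tensile).
σ_{bronze} = P / A = 111700 / 1200 = 93.09 MPa.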